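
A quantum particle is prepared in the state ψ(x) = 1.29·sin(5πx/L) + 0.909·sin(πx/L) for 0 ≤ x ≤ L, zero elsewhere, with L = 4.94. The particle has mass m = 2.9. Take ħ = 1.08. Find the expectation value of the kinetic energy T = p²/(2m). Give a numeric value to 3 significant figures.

T = −(ħ²/2m) d²/dx², so ⟨T⟩ = −(ħ²/2m) ∫ ψ*·ψ'' dx / ∫|ψ|² dx; with m = 2.9.
d²/dx² sin(jπx/L) = −(jπ/L)²·sin(jπx/L); on 0 ≤ x ≤ L, ∫sin²(jπx/L) dx = L/2 and ∫sin(jπx/L)·sin(lπx/L) dx = 0 for j ≠ l, so only diagonal terms survive in ∫|ψ|² and ∫ψ·ψ″; ∫ψ·ψ′ dx = [ψ²/2] between the walls = 0.
State is unnormalized: ∫|ψ|² dx = 6.1512, and ∫ψ*·(−ħ²/2m · ψ'') dx = 8.5236, so ⟨T⟩ = 8.5236 / 6.1512.
⟨T⟩ = 1.3857.

1.39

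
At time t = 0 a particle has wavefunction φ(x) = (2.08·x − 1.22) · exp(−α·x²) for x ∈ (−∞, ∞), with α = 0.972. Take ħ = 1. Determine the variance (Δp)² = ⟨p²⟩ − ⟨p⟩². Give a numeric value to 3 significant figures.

Compute ⟨p⟩ and ⟨p²⟩ separately; (Δp)² = ⟨p²⟩ − ⟨p⟩².
Expand each integrand as polynomial × e^(−2αx²) and use ∫x^(2j)·e^(−2αx²) dx = (2j−1)!!/(4α)^j · √(π/(2α)), odd powers → 0; here √(π/(2α)) = 1.2712. Differentiate with the product rule, d/dx e^(−αx²) = −2αx·e^(−αx²).
Normalization: ∫|φ|² dx = 3.3067.
⟨p⟩ = 0.0000 and ⟨p²⟩ = 1.8036.
(Δp)² = 1.8036 − (0.0000)² = 1.8036.

1.80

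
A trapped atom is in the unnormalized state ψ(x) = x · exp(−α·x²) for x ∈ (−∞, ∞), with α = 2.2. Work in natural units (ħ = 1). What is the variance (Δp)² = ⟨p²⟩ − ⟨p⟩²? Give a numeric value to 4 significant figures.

6.600

Compute ⟨p⟩ and ⟨p²⟩ separately; (Δp)² = ⟨p²⟩ − ⟨p⟩².
Expand each integrand as polynomial × e^(−2αx²) and use ∫x^(2j)·e^(−2αx²) dx = (2j−1)!!/(4α)^j · √(π/(2α)), odd powers → 0; here √(π/(2α)) = 0.84498. Differentiate with the product rule, d/dx e^(−αx²) = −2αx·e^(−αx²).
Normalization: ∫|ψ|² dx = 0.096021.
⟨p⟩ = 0.0000 and ⟨p²⟩ = 6.6000.
(Δp)² = 6.6000 − (0.0000)² = 6.6000.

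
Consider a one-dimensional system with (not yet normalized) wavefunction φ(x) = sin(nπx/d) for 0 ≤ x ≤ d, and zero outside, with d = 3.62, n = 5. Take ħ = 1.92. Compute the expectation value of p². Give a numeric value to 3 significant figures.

69.4

p² φ = −ħ² d²φ/dx²; ⟨p²⟩ = −ħ² ∫ φ*·φ'' dx / ∫|φ|² dx.
d/dx sin(nπx/d) = (nπ/d)·cos(nπx/d) and d²/dx² sin(nπx/d) = −(nπ/d)²·sin(nπx/d); on 0 ≤ x ≤ d, ∫sin²(nπx/d) dx = d/2 and ∫sin(nπx/d)·cos(nπx/d) dx = 0.
State is unnormalized: ∫|φ|² dx = 1.8100, and ∫φ*·(−ħ² φ'') dx = 125.63, so ⟨p²⟩ = 125.63 / 1.8100.
⟨p²⟩ = 69.410.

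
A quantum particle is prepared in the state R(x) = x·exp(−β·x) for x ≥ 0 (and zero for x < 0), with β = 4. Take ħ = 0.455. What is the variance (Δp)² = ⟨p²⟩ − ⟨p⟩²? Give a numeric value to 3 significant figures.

Compute ⟨p⟩ and ⟨p²⟩ separately; (Δp)² = ⟨p²⟩ − ⟨p⟩².
Differentiate x·exp(−β·x) with the product rule; every integrand then reduces to terms xʲ·e^(−2βx) on [0, ∞), with ∫₀^∞ xʲ·e^(−2βx) dx = j!/(2β)^(j+1).
Normalization: ∫|R|² dx = 0.0039063.
⟨p⟩ = 0.0000 and ⟨p²⟩ = 3.3124.
(Δp)² = 3.3124 − (0.0000)² = 3.3124.

3.31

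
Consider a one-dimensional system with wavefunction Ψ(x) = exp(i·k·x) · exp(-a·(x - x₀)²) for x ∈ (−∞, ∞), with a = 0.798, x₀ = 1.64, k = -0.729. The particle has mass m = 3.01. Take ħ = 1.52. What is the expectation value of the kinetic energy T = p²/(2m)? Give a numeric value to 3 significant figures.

0.510

T = −(ħ²/2m) d²/dx², so ⟨T⟩ = −(ħ²/2m) ∫ Ψ*·Ψ'' dx / ∫|Ψ|² dx; with m = 3.01.
Gaussian moments (u = x − x₀): ∫u^(2j)·e^(−2au²) du = (2j−1)!!/(4a)^j · √(π/(2a)), odd powers integrate to 0; here √(π/(2a)) = 1.4030. Derivatives: Ψ′ = (ik − 2au)·Ψ, Ψ″ = ((ik − 2au)² − 2a)·Ψ; the odd-in-u pieces drop out.
State is unnormalized: ∫|Ψ|² dx = 1.4030, and ∫Ψ*·(−ħ²/2m · Ψ'') dx = 0.71584, so ⟨T⟩ = 0.71584 / 1.4030.
⟨T⟩ = 0.51022.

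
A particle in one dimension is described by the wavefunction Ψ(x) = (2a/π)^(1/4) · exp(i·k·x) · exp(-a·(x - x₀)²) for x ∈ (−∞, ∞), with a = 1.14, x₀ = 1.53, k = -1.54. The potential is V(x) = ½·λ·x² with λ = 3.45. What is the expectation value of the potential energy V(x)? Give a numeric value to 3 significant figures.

⟨V⟩ = ∫ V(x)·|Ψ|² dx.
Gaussian moments (u = x − x₀): ∫u^(2j)·e^(−2au²) du = (2j−1)!!/(4a)^j · √(π/(2a)), odd powers integrate to 0; here √(π/(2a)) = 1.1738.
⟨V⟩ = 4.4163.

4.42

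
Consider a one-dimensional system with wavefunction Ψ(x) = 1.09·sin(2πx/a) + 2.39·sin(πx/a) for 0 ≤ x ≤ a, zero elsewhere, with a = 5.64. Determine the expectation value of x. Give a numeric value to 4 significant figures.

2.053

⟨x⟩ = ∫ x·|Ψ|² dx / ∫|Ψ|² dx (integrals over the domain).
On 0 ≤ x ≤ a (j ≠ l): ∫sin²(jπx/a) dx = a/2, ∫sin(jπx/a)·sin(lπx/a) dx = 0; diagonal moments ∫x·sin²(jπx/a) dx = a²/4, ∫x²·sin²(jπx/a) dx = a³·(1/6 − 1/(4j²π²)); cross terms ∫x·sin(jπx/a)·sin(lπx/a) dx = 0 for j + l even and −4jla²/(π²(j² − l²)²) for j + l odd, ∫x²·sin(jπx/a)·sin(lπx/a) dx = (−1)^(j+l)·4jla³/(π²(j² − l²)²); higher powers the same way via product-to-sum and parts.
State is unnormalized: ∫|Ψ|² dx = 19.459, and ∫Ψ*·x·Ψ dx = 39.947, so ⟨x⟩ = 39.947 / 19.459.
⟨x⟩ = 2.0529.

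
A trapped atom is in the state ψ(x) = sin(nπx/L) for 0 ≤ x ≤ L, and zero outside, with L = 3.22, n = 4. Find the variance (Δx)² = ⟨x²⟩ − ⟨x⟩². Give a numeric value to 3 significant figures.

0.831

Compute ⟨x⟩ and ⟨x²⟩ separately, then (Δx)² = ⟨x²⟩ − ⟨x⟩².
With sin²θ = (1 − cos2θ)/2 on 0 ≤ x ≤ L: ∫sin²(nπx/L) dx = L/2, ∫x·sin²(nπx/L) dx = L²/4, ∫x²·sin²(nπx/L) dx = L³·(1/6 − 1/(4n²π²)); higher powers xᵏ the same way, integrating xᵏ·cos(2nπx/L) by parts.
Normalization: ∫|ψ|² dx = 1.6100.
⟨x⟩ = 1.6100 and ⟨x²⟩ = 3.4233.
(Δx)² = 3.4233 − (1.6100)² = 0.83120.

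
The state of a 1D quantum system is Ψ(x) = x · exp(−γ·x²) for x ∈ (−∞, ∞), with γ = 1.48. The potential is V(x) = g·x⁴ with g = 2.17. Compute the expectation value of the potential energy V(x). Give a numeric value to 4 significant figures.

⟨V⟩ = ∫ V(x)·|Ψ|² dx / ∫|Ψ|² dx.
Expand each integrand as polynomial × e^(−2γx²) and use ∫x^(2j)·e^(−2γx²) dx = (2j−1)!!/(4γ)^j · √(π/(2γ)), odd powers → 0; here √(π/(2γ)) = 1.0302.
State is unnormalized: ∫|Ψ|² dx = 0.17402, and ∫Ψ*·V(x)·Ψ dx = 0.16163, so ⟨V⟩ = 0.16163 / 0.17402.
⟨V⟩ = 0.92877.

0.9288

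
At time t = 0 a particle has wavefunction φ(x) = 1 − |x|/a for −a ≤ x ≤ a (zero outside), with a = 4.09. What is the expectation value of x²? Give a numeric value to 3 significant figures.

⟨x²⟩ = ∫ x²·|φ|² dx / ∫|φ|² dx (integrals over the domain).
φ is even, so ∫ over [−a, a] = 2∫₀ᵃ with φ = 1 − x/a there: ∫₀ᵃ (1 − x/a)² dx = a/3, ∫₀ᵃ x²(1 − x/a)² dx = a³/30, ∫₀ᵃ x⁴(1 − x/a)² dx = a⁵/105.
State is unnormalized: ∫|φ|² dx = 2.7267, and ∫φ*·x²·φ dx = 4.5612, so ⟨x²⟩ = 4.5612 / 2.7267.
⟨x²⟩ = 1.6728.

1.67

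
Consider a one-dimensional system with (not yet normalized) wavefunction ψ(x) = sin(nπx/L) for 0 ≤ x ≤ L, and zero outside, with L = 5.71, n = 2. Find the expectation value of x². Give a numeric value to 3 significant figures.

⟨x²⟩ = ∫ x²·|ψ|² dx / ∫|ψ|² dx (integrals over the domain).
With sin²θ = (1 − cos2θ)/2 on 0 ≤ x ≤ L: ∫sin²(nπx/L) dx = L/2, ∫x·sin²(nπx/L) dx = L²/4, ∫x²·sin²(nπx/L) dx = L³·(1/6 − 1/(4n²π²)); higher powers xᵏ the same way, integrating xᵏ·cos(2nπx/L) by parts.
State is unnormalized: ∫|ψ|² dx = 2.8550, and ∫ψ*·x²·ψ dx = 29.849, so ⟨x²⟩ = 29.849 / 2.8550.
⟨x²⟩ = 10.455.

10.5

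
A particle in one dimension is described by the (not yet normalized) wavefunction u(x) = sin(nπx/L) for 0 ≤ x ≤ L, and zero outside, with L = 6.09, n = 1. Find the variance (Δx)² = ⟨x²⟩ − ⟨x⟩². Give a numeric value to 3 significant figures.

1.21

Compute ⟨x⟩ and ⟨x²⟩ separately, then (Δx)² = ⟨x²⟩ − ⟨x⟩².
With sin²θ = (1 − cos2θ)/2 on 0 ≤ x ≤ L: ∫sin²(nπx/L) dx = L/2, ∫x·sin²(nπx/L) dx = L²/4, ∫x²·sin²(nπx/L) dx = L³·(1/6 − 1/(4n²π²)); higher powers xᵏ the same way, integrating xᵏ·cos(2nπx/L) by parts.
Normalization: ∫|u|² dx = 3.0450.
⟨x⟩ = 3.0450 and ⟨x²⟩ = 10.484.
(Δx)² = 10.484 − (3.0450)² = 1.2118.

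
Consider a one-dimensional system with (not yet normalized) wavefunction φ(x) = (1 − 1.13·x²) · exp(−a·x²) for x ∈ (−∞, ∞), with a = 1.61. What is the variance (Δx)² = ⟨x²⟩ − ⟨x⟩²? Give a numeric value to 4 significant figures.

0.08566

Compute ⟨x⟩ and ⟨x²⟩ separately, then (Δx)² = ⟨x²⟩ − ⟨x⟩².
Expand each integrand as polynomial × e^(−2ax²) and use ∫x^(2j)·e^(−2ax²) dx = (2j−1)!!/(4a)^j · √(π/(2a)), odd powers → 0; here √(π/(2a)) = 0.98775.
Normalization: ∫|φ|² dx = 0.73235.
⟨x⟩ = 0.0000 and ⟨x²⟩ = 0.085664.
(Δx)² = 0.085664 − (0.0000)² = 0.085664.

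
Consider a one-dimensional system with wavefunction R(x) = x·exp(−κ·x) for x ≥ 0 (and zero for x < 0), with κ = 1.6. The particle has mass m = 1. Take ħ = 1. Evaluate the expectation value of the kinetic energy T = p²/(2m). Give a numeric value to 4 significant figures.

1.280

T = −(ħ²/2m) d²/dx², so ⟨T⟩ = −(ħ²/2m) ∫ R*·R'' dx / ∫|R|² dx; with m = 1.
Differentiate x·exp(−κ·x) with the product rule; every integrand then reduces to terms xʲ·e^(−2κx) on [0, ∞), with ∫₀^∞ xʲ·e^(−2κx) dx = j!/(2κ)^(j+1).
State is unnormalized: ∫|R|² dx = 0.061035, and ∫R*·(−ħ²/2m · R'') dx = 0.078125, so ⟨T⟩ = 0.078125 / 0.061035.
⟨T⟩ = 1.2800.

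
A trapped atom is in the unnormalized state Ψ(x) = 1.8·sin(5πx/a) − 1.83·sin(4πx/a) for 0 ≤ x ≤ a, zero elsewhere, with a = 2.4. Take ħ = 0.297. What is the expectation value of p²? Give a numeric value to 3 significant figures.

3.09

p² Ψ = −ħ² d²Ψ/dx²; ⟨p²⟩ = −ħ² ∫ Ψ*·Ψ'' dx / ∫|Ψ|² dx.
d²/dx² sin(jπx/a) = −(jπ/a)²·sin(jπx/a); on 0 ≤ x ≤ a, ∫sin²(jπx/a) dx = a/2 and ∫sin(jπx/a)·sin(lπx/a) dx = 0 for j ≠ l, so only diagonal terms survive in ∫|Ψ|² and ∫Ψ·Ψ″; ∫Ψ·Ψ′ dx = [Ψ²/2] between the walls = 0.
State is unnormalized: ∫|Ψ|² dx = 7.9067, and ∫Ψ*·(−ħ² Ψ'') dx = 24.410, so ⟨p²⟩ = 24.410 / 7.9067.
⟨p²⟩ = 3.0872.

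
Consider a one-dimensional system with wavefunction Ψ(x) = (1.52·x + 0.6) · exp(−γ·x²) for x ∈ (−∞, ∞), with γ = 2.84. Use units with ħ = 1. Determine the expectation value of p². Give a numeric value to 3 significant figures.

p² Ψ = −ħ² d²Ψ/dx²; ⟨p²⟩ = −ħ² ∫ Ψ*·Ψ'' dx / ∫|Ψ|² dx.
Expand each integrand as polynomial × e^(−2γx²) and use ∫x^(2j)·e^(−2γx²) dx = (2j−1)!!/(4γ)^j · √(π/(2γ)), odd powers → 0; here √(π/(2γ)) = 0.74371. Differentiate with the product rule, d/dx e^(−γx²) = −2γx·e^(−γx²).
State is unnormalized: ∫|Ψ|² dx = 0.41899, and ∫Ψ*·(−ħ² Ψ'') dx = 2.0491, so ⟨p²⟩ = 2.0491 / 0.41899.
⟨p²⟩ = 4.8905.

4.89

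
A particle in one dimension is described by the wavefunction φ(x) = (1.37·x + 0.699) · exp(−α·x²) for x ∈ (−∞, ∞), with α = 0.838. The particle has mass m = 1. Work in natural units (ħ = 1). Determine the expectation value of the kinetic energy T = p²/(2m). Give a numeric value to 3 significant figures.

0.867

T = −(ħ²/2m) d²/dx², so ⟨T⟩ = −(ħ²/2m) ∫ φ*·φ'' dx / ∫|φ|² dx; with m = 1.
Expand each integrand as polynomial × e^(−2αx²) and use ∫x^(2j)·e^(−2αx²) dx = (2j−1)!!/(4α)^j · √(π/(2α)), odd powers → 0; here √(π/(2α)) = 1.3691. Differentiate with the product rule, d/dx e^(−αx²) = −2αx·e^(−αx²).
State is unnormalized: ∫|φ|² dx = 1.4356, and ∫φ*·(−ħ²/2m · φ'') dx = 1.2439, so ⟨T⟩ = 1.2439 / 1.4356.
⟨T⟩ = 0.86651.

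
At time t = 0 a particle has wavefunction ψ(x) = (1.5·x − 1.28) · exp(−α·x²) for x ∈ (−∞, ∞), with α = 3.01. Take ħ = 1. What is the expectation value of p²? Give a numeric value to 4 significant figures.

p² ψ = −ħ² d²ψ/dx²; ⟨p²⟩ = −ħ² ∫ ψ*·ψ'' dx / ∫|ψ|² dx.
Expand each integrand as polynomial × e^(−2αx²) and use ∫x^(2j)·e^(−2αx²) dx = (2j−1)!!/(4α)^j · √(π/(2α)), odd powers → 0; here √(π/(2α)) = 0.72240. Differentiate with the product rule, d/dx e^(−αx²) = −2αx·e^(−αx²).
State is unnormalized: ∫|ψ|² dx = 1.3186, and ∫ψ*·(−ħ² ψ'') dx = 4.7816, so ⟨p²⟩ = 4.7816 / 1.3186.
⟨p²⟩ = 3.6263.

3.626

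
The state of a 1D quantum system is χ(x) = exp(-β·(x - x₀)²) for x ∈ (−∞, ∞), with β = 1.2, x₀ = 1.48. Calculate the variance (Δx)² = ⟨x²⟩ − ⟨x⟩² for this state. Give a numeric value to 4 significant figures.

0.2083

Compute ⟨x⟩ and ⟨x²⟩ separately, then (Δx)² = ⟨x²⟩ − ⟨x⟩².
Gaussian moments (u = x − x₀): ∫u^(2j)·e^(−2βu²) du = (2j−1)!!/(4β)^j · √(π/(2β)), odd powers integrate to 0; here √(π/(2β)) = 1.1441.
Normalization: ∫|χ|² dx = 1.1441.
⟨x⟩ = 1.4800 and ⟨x²⟩ = 2.3987.
(Δx)² = 2.3987 − (1.4800)² = 0.20833.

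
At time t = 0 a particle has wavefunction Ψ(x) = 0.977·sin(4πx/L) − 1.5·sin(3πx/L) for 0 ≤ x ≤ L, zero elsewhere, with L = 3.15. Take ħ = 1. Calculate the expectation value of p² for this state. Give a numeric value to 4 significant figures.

p² Ψ = −ħ² d²Ψ/dx²; ⟨p²⟩ = −ħ² ∫ Ψ*·Ψ'' dx / ∫|Ψ|² dx.
d²/dx² sin(jπx/L) = −(jπ/L)²·sin(jπx/L); on 0 ≤ x ≤ L, ∫sin²(jπx/L) dx = L/2 and ∫sin(jπx/L)·sin(lπx/L) dx = 0 for j ≠ l, so only diagonal terms survive in ∫|Ψ|² and ∫Ψ·Ψ″; ∫Ψ·Ψ′ dx = [Ψ²/2] between the walls = 0.
State is unnormalized: ∫|Ψ|² dx = 5.0471, and ∫Ψ*·(−ħ² Ψ'') dx = 55.650, so ⟨p²⟩ = 55.650 / 5.0471.
⟨p²⟩ = 11.026.

11.03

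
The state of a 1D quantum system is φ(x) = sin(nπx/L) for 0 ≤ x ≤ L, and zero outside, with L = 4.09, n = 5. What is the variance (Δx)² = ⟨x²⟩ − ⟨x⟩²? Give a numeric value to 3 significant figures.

1.36

Compute ⟨x⟩ and ⟨x²⟩ separately, then (Δx)² = ⟨x²⟩ − ⟨x⟩².
With sin²θ = (1 − cos2θ)/2 on 0 ≤ x ≤ L: ∫sin²(nπx/L) dx = L/2, ∫x·sin²(nπx/L) dx = L²/4, ∫x²·sin²(nπx/L) dx = L³·(1/6 − 1/(4n²π²)); higher powers xᵏ the same way, integrating xᵏ·cos(2nπx/L) by parts.
Normalization: ∫|φ|² dx = 2.0450.
⟨x⟩ = 2.0450 and ⟨x²⟩ = 5.5421.
(Δx)² = 5.5421 − (2.0450)² = 1.3601.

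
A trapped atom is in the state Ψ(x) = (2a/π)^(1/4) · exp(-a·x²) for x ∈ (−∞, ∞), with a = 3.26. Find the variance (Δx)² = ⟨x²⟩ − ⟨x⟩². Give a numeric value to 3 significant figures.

0.0767

Compute ⟨x⟩ and ⟨x²⟩ separately, then (Δx)² = ⟨x²⟩ − ⟨x⟩².
Gaussian moments: ∫x^(2j)·e^(−2ax²) dx = (2j−1)!!/(4a)^j · √(π/(2a)), odd powers integrate to 0; here √(π/(2a)) = 0.69415.
⟨x⟩ = 0.0000 and ⟨x²⟩ = 0.076687.
(Δx)² = 0.076687 − (0.0000)² = 0.076687.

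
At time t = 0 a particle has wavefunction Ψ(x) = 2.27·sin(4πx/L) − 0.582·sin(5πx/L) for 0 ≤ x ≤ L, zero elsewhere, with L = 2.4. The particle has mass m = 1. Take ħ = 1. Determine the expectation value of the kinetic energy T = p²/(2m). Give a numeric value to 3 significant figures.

T = −(ħ²/2m) d²/dx², so ⟨T⟩ = −(ħ²/2m) ∫ Ψ*·Ψ'' dx / ∫|Ψ|² dx; with m = 1.
d²/dx² sin(jπx/L) = −(jπ/L)²·sin(jπx/L); on 0 ≤ x ≤ L, ∫sin²(jπx/L) dx = L/2 and ∫sin(jπx/L)·sin(lπx/L) dx = 0 for j ≠ l, so only diagonal terms survive in ∫|Ψ|² and ∫Ψ·Ψ″; ∫Ψ·Ψ′ dx = [Ψ²/2] between the walls = 0.
State is unnormalized: ∫|Ψ|² dx = 6.5899, and ∫Ψ*·(−ħ²/2m · Ψ'') dx = 93.468, so ⟨T⟩ = 93.468 / 6.5899.
⟨T⟩ = 14.183.

14.2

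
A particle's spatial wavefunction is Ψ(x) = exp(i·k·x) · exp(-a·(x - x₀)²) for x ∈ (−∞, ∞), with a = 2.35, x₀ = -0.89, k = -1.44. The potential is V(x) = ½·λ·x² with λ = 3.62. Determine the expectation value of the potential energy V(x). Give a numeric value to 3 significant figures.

⟨V⟩ = ∫ V(x)·|Ψ|² dx / ∫|Ψ|² dx.
Gaussian moments (u = x − x₀): ∫u^(2j)·e^(−2au²) du = (2j−1)!!/(4a)^j · √(π/(2a)), odd powers integrate to 0; here √(π/(2a)) = 0.81757.
State is unnormalized: ∫|Ψ|² dx = 0.81757, and ∫Ψ*·V(x)·Ψ dx = 1.3296, so ⟨V⟩ = 1.3296 / 0.81757.
⟨V⟩ = 1.6263.

1.63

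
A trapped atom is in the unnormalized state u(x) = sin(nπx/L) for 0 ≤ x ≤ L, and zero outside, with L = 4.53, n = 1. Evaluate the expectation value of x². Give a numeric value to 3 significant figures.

⟨x²⟩ = ∫ x²·|u|² dx / ∫|u|² dx (integrals over the domain).
With sin²θ = (1 − cos2θ)/2 on 0 ≤ x ≤ L: ∫sin²(nπx/L) dx = L/2, ∫x·sin²(nπx/L) dx = L²/4, ∫x²·sin²(nπx/L) dx = L³·(1/6 − 1/(4n²π²)); higher powers xᵏ the same way, integrating xᵏ·cos(2nπx/L) by parts.
State is unnormalized: ∫|u|² dx = 2.2650, and ∫u*·x²·u dx = 13.139, so ⟨x²⟩ = 13.139 / 2.2650.
⟨x²⟩ = 5.8007.

5.80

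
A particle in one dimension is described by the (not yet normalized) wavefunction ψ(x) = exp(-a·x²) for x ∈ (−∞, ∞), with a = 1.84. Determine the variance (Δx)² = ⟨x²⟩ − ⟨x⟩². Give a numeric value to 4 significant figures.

0.1359

Compute ⟨x⟩ and ⟨x²⟩ separately, then (Δx)² = ⟨x²⟩ − ⟨x⟩².
Gaussian moments: ∫x^(2j)·e^(−2ax²) dx = (2j−1)!!/(4a)^j · √(π/(2a)), odd powers integrate to 0; here √(π/(2a)) = 0.92396.
Normalization: ∫|ψ|² dx = 0.92396.
⟨x⟩ = 0.0000 and ⟨x²⟩ = 0.13587.
(Δx)² = 0.13587 − (0.0000)² = 0.13587.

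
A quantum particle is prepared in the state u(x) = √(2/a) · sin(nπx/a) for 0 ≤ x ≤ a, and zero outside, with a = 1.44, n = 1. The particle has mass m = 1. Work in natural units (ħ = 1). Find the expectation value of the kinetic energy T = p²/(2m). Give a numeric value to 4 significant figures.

2.380

T = −(ħ²/2m) d²/dx², so ⟨T⟩ = −(ħ²/2m) ∫ u*·u'' dx; with m = 1.
d/dx sin(nπx/a) = (nπ/a)·cos(nπx/a) and d²/dx² sin(nπx/a) = −(nπ/a)²·sin(nπx/a); on 0 ≤ x ≤ a, ∫sin²(nπx/a) dx = a/2 and ∫sin(nπx/a)·cos(nπx/a) dx = 0.
⟨T⟩ = 2.3798.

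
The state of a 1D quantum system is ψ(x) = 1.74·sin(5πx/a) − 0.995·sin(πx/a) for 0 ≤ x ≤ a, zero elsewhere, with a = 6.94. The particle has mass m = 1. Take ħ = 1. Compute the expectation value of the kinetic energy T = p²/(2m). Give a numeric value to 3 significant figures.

T = −(ħ²/2m) d²/dx², so ⟨T⟩ = −(ħ²/2m) ∫ ψ*·ψ'' dx / ∫|ψ|² dx; with m = 1.
d²/dx² sin(jπx/a) = −(jπ/a)²·sin(jπx/a); on 0 ≤ x ≤ a, ∫sin²(jπx/a) dx = a/2 and ∫sin(jπx/a)·sin(lπx/a) dx = 0 for j ≠ l, so only diagonal terms survive in ∫|ψ|² and ∫ψ·ψ″; ∫ψ·ψ′ dx = [ψ²/2] between the walls = 0.
State is unnormalized: ∫|ψ|² dx = 13.941, and ∫ψ*·(−ħ²/2m · ψ'') dx = 27.262, so ⟨T⟩ = 27.262 / 13.941.
⟨T⟩ = 1.9555.

1.96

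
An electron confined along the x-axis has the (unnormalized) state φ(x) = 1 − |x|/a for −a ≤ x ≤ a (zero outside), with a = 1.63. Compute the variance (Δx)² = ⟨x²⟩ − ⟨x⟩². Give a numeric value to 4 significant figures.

0.2657

Compute ⟨x⟩ and ⟨x²⟩ separately, then (Δx)² = ⟨x²⟩ − ⟨x⟩².
φ is even, so ∫ over [−a, a] = 2∫₀ᵃ with φ = 1 − x/a there: ∫₀ᵃ (1 − x/a)² dx = a/3, ∫₀ᵃ x²(1 − x/a)² dx = a³/30, ∫₀ᵃ x⁴(1 − x/a)² dx = a⁵/105.
Normalization: ∫|φ|² dx = 1.0867.
⟨x⟩ = 0.0000 and ⟨x²⟩ = 0.26569.
(Δx)² = 0.26569 − (0.0000)² = 0.26569.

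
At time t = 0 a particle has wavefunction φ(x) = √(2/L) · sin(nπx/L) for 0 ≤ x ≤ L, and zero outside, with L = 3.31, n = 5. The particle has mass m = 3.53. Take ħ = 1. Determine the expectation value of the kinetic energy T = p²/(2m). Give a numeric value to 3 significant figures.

3.19

T = −(ħ²/2m) d²/dx², so ⟨T⟩ = −(ħ²/2m) ∫ φ*·φ'' dx; with m = 3.53.
d/dx sin(nπx/L) = (nπ/L)·cos(nπx/L) and d²/dx² sin(nπx/L) = −(nπ/L)²·sin(nπx/L); on 0 ≤ x ≤ L, ∫sin²(nπx/L) dx = L/2 and ∫sin(nπx/L)·cos(nπx/L) dx = 0.
⟨T⟩ = 3.1899.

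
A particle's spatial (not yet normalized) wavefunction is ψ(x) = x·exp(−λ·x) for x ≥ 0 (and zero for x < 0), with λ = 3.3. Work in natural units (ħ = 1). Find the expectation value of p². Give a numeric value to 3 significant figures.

p² ψ = −ħ² d²ψ/dx²; ⟨p²⟩ = −ħ² ∫ ψ*·ψ'' dx / ∫|ψ|² dx.
Differentiate x·exp(−λ·x) with the product rule; every integrand then reduces to terms xʲ·e^(−2λx) on [0, ∞), with ∫₀^∞ xʲ·e^(−2λx) dx = j!/(2λ)^(j+1).
State is unnormalized: ∫|ψ|² dx = 0.0069566, and ∫ψ*·(−ħ² ψ'') dx = 0.075758, so ⟨p²⟩ = 0.075758 / 0.0069566.
⟨p²⟩ = 10.890.

10.9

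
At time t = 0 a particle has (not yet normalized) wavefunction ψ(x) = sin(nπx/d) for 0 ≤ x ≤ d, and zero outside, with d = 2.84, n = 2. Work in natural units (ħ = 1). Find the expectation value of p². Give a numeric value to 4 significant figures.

4.895

p² ψ = −ħ² d²ψ/dx²; ⟨p²⟩ = −ħ² ∫ ψ*·ψ'' dx / ∫|ψ|² dx.
d/dx sin(nπx/d) = (nπ/d)·cos(nπx/d) and d²/dx² sin(nπx/d) = −(nπ/d)²·sin(nπx/d); on 0 ≤ x ≤ d, ∫sin²(nπx/d) dx = d/2 and ∫sin(nπx/d)·cos(nπx/d) dx = 0.
State is unnormalized: ∫|ψ|² dx = 1.4200, and ∫ψ*·(−ħ² ψ'') dx = 6.9504, so ⟨p²⟩ = 6.9504 / 1.4200.
⟨p²⟩ = 4.8947.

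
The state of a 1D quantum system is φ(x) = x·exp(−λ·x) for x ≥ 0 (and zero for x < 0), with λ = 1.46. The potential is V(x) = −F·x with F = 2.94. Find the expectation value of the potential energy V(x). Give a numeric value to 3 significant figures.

-3.02

⟨V⟩ = ∫ V(x)·|φ|² dx / ∫|φ|² dx.
Every integrand reduces to terms xʲ·e^(−2λx) on [0, ∞); use ∫₀^∞ xʲ·e^(−2λx) dx = j!/(2λ)^(j+1).
State is unnormalized: ∫|φ|² dx = 0.080331, and ∫φ*·V(x)·φ dx = -0.24264, so ⟨V⟩ = -0.24264 / 0.080331.
⟨V⟩ = -3.0205.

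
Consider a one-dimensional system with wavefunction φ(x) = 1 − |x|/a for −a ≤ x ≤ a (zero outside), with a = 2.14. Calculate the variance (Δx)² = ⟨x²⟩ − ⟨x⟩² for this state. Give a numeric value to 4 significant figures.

0.4580

Compute ⟨x⟩ and ⟨x²⟩ separately, then (Δx)² = ⟨x²⟩ − ⟨x⟩².
φ is even, so ∫ over [−a, a] = 2∫₀ᵃ with φ = 1 − x/a there: ∫₀ᵃ (1 − x/a)² dx = a/3, ∫₀ᵃ x²(1 − x/a)² dx = a³/30, ∫₀ᵃ x⁴(1 − x/a)² dx = a⁵/105.
Normalization: ∫|φ|² dx = 1.4267.
⟨x⟩ = 0.0000 and ⟨x²⟩ = 0.45796.
(Δx)² = 0.45796 − (0.0000)² = 0.45796.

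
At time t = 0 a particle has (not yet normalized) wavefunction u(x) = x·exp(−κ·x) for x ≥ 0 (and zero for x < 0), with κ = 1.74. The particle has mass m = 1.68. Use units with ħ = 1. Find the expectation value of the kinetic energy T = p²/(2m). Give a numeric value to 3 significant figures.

0.901

T = −(ħ²/2m) d²/dx², so ⟨T⟩ = −(ħ²/2m) ∫ u*·u'' dx / ∫|u|² dx; with m = 1.68.
Differentiate x·exp(−κ·x) with the product rule; every integrand then reduces to terms xʲ·e^(−2κx) on [0, ∞), with ∫₀^∞ xʲ·e^(−2κx) dx = j!/(2κ)^(j+1).
State is unnormalized: ∫|u|² dx = 0.047456, and ∫u*·(−ħ²/2m · u'') dx = 0.042761, so ⟨T⟩ = 0.042761 / 0.047456.
⟨T⟩ = 0.90107.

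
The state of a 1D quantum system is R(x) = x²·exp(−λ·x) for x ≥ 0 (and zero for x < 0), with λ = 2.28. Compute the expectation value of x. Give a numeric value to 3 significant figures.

1.10

⟨x⟩ = ∫ x·|R|² dx / ∫|R|² dx (integrals over the domain).
Every integrand reduces to terms xʲ·e^(−2λx) on [0, ∞); use ∫₀^∞ xʲ·e^(−2λx) dx = j!/(2λ)^(j+1).
State is unnormalized: ∫|R|² dx = 0.012173, and ∫R*·x·R dx = 0.013347, so ⟨x⟩ = 0.013347 / 0.012173.
⟨x⟩ = 1.0965.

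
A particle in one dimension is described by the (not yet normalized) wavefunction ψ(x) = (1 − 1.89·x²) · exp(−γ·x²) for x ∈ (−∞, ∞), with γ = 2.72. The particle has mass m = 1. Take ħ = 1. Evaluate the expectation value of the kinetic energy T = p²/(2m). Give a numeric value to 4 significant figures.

T = −(ħ²/2m) d²/dx², so ⟨T⟩ = −(ħ²/2m) ∫ ψ*·ψ'' dx / ∫|ψ|² dx; with m = 1.
Expand each integrand as polynomial × e^(−2γx²) and use ∫x^(2j)·e^(−2γx²) dx = (2j−1)!!/(4γ)^j · √(π/(2γ)), odd powers → 0; here √(π/(2γ)) = 0.75993. Differentiate with the product rule, d/dx e^(−γx²) = −2γx·e^(−γx²).
State is unnormalized: ∫|ψ|² dx = 0.56471, and ∫ψ*·(−ħ²/2m · ψ'') dx = 1.6109, so ⟨T⟩ = 1.6109 / 0.56471.
⟨T⟩ = 2.8526.

2.853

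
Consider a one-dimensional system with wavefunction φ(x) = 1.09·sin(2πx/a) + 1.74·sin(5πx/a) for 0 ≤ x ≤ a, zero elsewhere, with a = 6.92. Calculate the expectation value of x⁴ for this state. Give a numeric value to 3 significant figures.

366.

⟨x⁴⟩ = ∫ x⁴·|φ|² dx / ∫|φ|² dx (integrals over the domain).
On 0 ≤ x ≤ a (j ≠ l): ∫sin²(jπx/a) dx = a/2, ∫sin(jπx/a)·sin(lπx/a) dx = 0; diagonal moments ∫x·sin²(jπx/a) dx = a²/4, ∫x²·sin²(jπx/a) dx = a³·(1/6 − 1/(4j²π²)); cross terms ∫x·sin(jπx/a)·sin(lπx/a) dx = 0 for j + l even and −4jla²/(π²(j² − l²)²) for j + l odd, ∫x²·sin(jπx/a)·sin(lπx/a) dx = (−1)^(j+l)·4jla³/(π²(j² − l²)²); higher powers the same way via product-to-sum and parts.
State is unnormalized: ∫|φ|² dx = 14.586, and ∫φ*·x⁴·φ dx = 5345.2, so ⟨x⁴⟩ = 5345.2 / 14.586.
⟨x⁴⟩ = 366.46.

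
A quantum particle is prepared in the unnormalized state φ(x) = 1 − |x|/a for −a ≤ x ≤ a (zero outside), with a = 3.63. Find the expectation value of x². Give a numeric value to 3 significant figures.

1.32

⟨x²⟩ = ∫ x²·|φ|² dx / ∫|φ|² dx (integrals over the domain).
φ is even, so ∫ over [−a, a] = 2∫₀ᵃ with φ = 1 − x/a there: ∫₀ᵃ (1 − x/a)² dx = a/3, ∫₀ᵃ x²(1 − x/a)² dx = a³/30, ∫₀ᵃ x⁴(1 − x/a)² dx = a⁵/105.
State is unnormalized: ∫|φ|² dx = 2.4200, and ∫φ*·x²·φ dx = 3.1888, so ⟨x²⟩ = 3.1888 / 2.4200.
⟨x²⟩ = 1.3177.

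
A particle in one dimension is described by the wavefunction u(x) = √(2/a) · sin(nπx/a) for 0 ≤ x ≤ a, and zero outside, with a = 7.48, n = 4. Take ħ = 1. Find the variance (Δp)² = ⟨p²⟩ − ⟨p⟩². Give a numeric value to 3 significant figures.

Compute ⟨p⟩ and ⟨p²⟩ separately; (Δp)² = ⟨p²⟩ − ⟨p⟩².
d/dx sin(nπx/a) = (nπ/a)·cos(nπx/a) and d²/dx² sin(nπx/a) = −(nπ/a)²·sin(nπx/a); on 0 ≤ x ≤ a, ∫sin²(nπx/a) dx = a/2 and ∫sin(nπx/a)·cos(nπx/a) dx = 0.
⟨p⟩ = 0.0000 and ⟨p²⟩ = 2.8224.
(Δp)² = 2.8224 − (0.0000)² = 2.8224.

2.82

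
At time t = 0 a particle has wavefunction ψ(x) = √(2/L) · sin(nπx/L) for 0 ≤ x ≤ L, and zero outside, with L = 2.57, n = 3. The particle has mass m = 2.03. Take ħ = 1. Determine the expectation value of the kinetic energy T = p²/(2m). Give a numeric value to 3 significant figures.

3.31

T = −(ħ²/2m) d²/dx², so ⟨T⟩ = −(ħ²/2m) ∫ ψ*·ψ'' dx; with m = 2.03.
d/dx sin(nπx/L) = (nπ/L)·cos(nπx/L) and d²/dx² sin(nπx/L) = −(nπ/L)²·sin(nπx/L); on 0 ≤ x ≤ L, ∫sin²(nπx/L) dx = L/2 and ∫sin(nπx/L)·cos(nπx/L) dx = 0.
⟨T⟩ = 3.3125.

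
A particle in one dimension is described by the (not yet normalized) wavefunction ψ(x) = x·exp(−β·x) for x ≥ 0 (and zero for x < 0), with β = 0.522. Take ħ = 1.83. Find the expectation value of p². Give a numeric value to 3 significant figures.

0.913

p² ψ = −ħ² d²ψ/dx²; ⟨p²⟩ = −ħ² ∫ ψ*·ψ'' dx / ∫|ψ|² dx.
Differentiate x·exp(−β·x) with the product rule; every integrand then reduces to terms xʲ·e^(−2βx) on [0, ∞), with ∫₀^∞ xʲ·e^(−2βx) dx = j!/(2β)^(j+1).
State is unnormalized: ∫|ψ|² dx = 1.7576, and ∫ψ*·(−ħ² ψ'') dx = 1.6039, so ⟨p²⟩ = 1.6039 / 1.7576.
⟨p²⟩ = 0.91252.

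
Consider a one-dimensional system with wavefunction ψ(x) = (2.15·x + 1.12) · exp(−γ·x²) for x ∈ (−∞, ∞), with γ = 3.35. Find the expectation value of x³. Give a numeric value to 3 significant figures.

⟨x³⟩ = ∫ x³·|ψ|² dx / ∫|ψ|² dx (integrals over the domain).
Expand each integrand as polynomial × e^(−2γx²) and use ∫x^(2j)·e^(−2γx²) dx = (2j−1)!!/(4γ)^j · √(π/(2γ)), odd powers → 0; here √(π/(2γ)) = 0.68476.
State is unnormalized: ∫|ψ|² dx = 1.0952, and ∫ψ*·x³·ψ dx = 0.055098, so ⟨x³⟩ = 0.055098 / 1.0952.
⟨x³⟩ = 0.050310.

0.0503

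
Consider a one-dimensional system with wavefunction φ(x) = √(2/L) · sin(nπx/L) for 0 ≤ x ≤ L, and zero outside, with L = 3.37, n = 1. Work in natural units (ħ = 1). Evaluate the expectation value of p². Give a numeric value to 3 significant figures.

p² φ = −ħ² d²φ/dx²; ⟨p²⟩ = −ħ² ∫ φ*·φ'' dx.
d/dx sin(nπx/L) = (nπ/L)·cos(nπx/L) and d²/dx² sin(nπx/L) = −(nπ/L)²·sin(nπx/L); on 0 ≤ x ≤ L, ∫sin²(nπx/L) dx = L/2 and ∫sin(nπx/L)·cos(nπx/L) dx = 0.
⟨p²⟩ = 0.86904.

0.869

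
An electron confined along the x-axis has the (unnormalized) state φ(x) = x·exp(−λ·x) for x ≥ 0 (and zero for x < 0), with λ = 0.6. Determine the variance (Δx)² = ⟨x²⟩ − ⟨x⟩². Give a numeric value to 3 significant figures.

Compute ⟨x⟩ and ⟨x²⟩ separately, then (Δx)² = ⟨x²⟩ − ⟨x⟩².
Every integrand reduces to terms xʲ·e^(−2λx) on [0, ∞); use ∫₀^∞ xʲ·e^(−2λx) dx = j!/(2λ)^(j+1).
Normalization: ∫|φ|² dx = 1.1574.
⟨x⟩ = 2.5000 and ⟨x²⟩ = 8.3333.
(Δx)² = 8.3333 − (2.5000)² = 2.0833.

2.08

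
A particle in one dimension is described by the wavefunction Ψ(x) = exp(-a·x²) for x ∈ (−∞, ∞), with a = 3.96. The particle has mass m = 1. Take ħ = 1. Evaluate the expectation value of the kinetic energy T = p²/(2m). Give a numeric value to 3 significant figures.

1.98

T = −(ħ²/2m) d²/dx², so ⟨T⟩ = −(ħ²/2m) ∫ Ψ*·Ψ'' dx / ∫|Ψ|² dx; with m = 1.
Gaussian moments: ∫x^(2j)·e^(−2ax²) dx = (2j−1)!!/(4a)^j · √(π/(2a)), odd powers integrate to 0; here √(π/(2a)) = 0.62981. Derivatives: d/dx e^(−ax²) = −2ax·e^(−ax²), d²/dx² e^(−ax²) = (4a²x² − 2a)·e^(−ax²).
State is unnormalized: ∫|Ψ|² dx = 0.62981, and ∫Ψ*·(−ħ²/2m · Ψ'') dx = 1.2470, so ⟨T⟩ = 1.2470 / 0.62981.
⟨T⟩ = 1.9800.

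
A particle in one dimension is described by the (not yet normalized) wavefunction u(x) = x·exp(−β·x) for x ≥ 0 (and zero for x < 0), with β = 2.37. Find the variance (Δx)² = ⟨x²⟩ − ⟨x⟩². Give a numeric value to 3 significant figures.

Compute ⟨x⟩ and ⟨x²⟩ separately, then (Δx)² = ⟨x²⟩ − ⟨x⟩².
Every integrand reduces to terms xʲ·e^(−2βx) on [0, ∞); use ∫₀^∞ xʲ·e^(−2βx) dx = j!/(2β)^(j+1).
Normalization: ∫|u|² dx = 0.018780.
⟨x⟩ = 0.63291 and ⟨x²⟩ = 0.53410.
(Δx)² = 0.53410 − (0.63291)² = 0.13353.

0.134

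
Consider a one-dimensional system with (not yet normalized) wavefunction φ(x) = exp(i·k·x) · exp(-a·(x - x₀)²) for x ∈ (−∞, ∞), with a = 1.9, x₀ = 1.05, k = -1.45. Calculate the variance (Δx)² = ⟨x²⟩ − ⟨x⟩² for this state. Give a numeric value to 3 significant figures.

0.132

Compute ⟨x⟩ and ⟨x²⟩ separately, then (Δx)² = ⟨x²⟩ − ⟨x⟩².
Gaussian moments (u = x − x₀): ∫u^(2j)·e^(−2au²) du = (2j−1)!!/(4a)^j · √(π/(2a)), odd powers integrate to 0; here √(π/(2a)) = 0.90925.
Normalization: ∫|φ|² dx = 0.90925.
⟨x⟩ = 1.0500 and ⟨x²⟩ = 1.2341.
(Δx)² = 1.2341 − (1.0500)² = 0.13158.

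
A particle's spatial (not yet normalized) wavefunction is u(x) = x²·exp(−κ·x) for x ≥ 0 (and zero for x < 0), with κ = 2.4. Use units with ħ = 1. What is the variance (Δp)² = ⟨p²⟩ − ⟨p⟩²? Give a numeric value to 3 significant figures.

Compute ⟨p⟩ and ⟨p²⟩ separately; (Δp)² = ⟨p²⟩ − ⟨p⟩².
Differentiate x²·exp(−κ·x) with the product rule; every integrand then reduces to terms xʲ·e^(−2κx) on [0, ∞), with ∫₀^∞ xʲ·e^(−2κx) dx = j!/(2κ)^(j+1).
Normalization: ∫|u|² dx = 0.0094190.
⟨p⟩ = 0.0000 and ⟨p²⟩ = 1.9200.
(Δp)² = 1.9200 − (0.0000)² = 1.9200.

1.92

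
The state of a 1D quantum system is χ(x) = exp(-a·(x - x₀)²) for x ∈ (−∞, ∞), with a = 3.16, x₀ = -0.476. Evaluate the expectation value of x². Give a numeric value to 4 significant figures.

⟨x²⟩ = ∫ x²·|χ|² dx / ∫|χ|² dx (integrals over the domain).
Gaussian moments (u = x − x₀): ∫u^(2j)·e^(−2au²) du = (2j−1)!!/(4a)^j · √(π/(2a)), odd powers integrate to 0; here √(π/(2a)) = 0.70504.
State is unnormalized: ∫|χ|² dx = 0.70504, and ∫χ*·x²·χ dx = 0.21552, so ⟨x²⟩ = 0.21552 / 0.70504.
⟨x²⟩ = 0.30569.

0.3057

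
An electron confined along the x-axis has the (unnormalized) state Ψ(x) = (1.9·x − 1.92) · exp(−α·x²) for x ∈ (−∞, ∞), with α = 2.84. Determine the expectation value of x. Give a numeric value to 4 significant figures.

⟨x⟩ = ∫ x·|Ψ|² dx / ∫|Ψ|² dx (integrals over the domain).
Expand each integrand as polynomial × e^(−2αx²) and use ∫x^(2j)·e^(−2αx²) dx = (2j−1)!!/(4α)^j · √(π/(2α)), odd powers → 0; here √(π/(2α)) = 0.74371.
State is unnormalized: ∫|Ψ|² dx = 2.9779, and ∫Ψ*·x·Ψ dx = -0.47765, so ⟨x⟩ = -0.47765 / 2.9779.
⟨x⟩ = -0.16040.

-0.1604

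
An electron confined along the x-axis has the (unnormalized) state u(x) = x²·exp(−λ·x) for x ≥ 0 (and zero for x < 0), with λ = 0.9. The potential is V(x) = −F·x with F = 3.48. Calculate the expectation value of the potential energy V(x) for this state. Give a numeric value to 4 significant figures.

⟨V⟩ = ∫ V(x)·|u|² dx / ∫|u|² dx.
Every integrand reduces to terms xʲ·e^(−2λx) on [0, ∞); use ∫₀^∞ xʲ·e^(−2λx) dx = j!/(2λ)^(j+1).
State is unnormalized: ∫|u|² dx = 1.2701, and ∫u*·V(x)·u dx = -12.278, so ⟨V⟩ = -12.278 / 1.2701.
⟨V⟩ = -9.6667.

-9.667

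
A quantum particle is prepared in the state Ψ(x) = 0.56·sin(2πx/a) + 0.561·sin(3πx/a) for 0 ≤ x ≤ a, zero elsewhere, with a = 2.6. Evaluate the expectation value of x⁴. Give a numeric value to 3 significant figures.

⟨x⁴⟩ = ∫ x⁴·|Ψ|² dx / ∫|Ψ|² dx (integrals over the domain).
On 0 ≤ x ≤ a (j ≠ l): ∫sin²(jπx/a) dx = a/2, ∫sin(jπx/a)·sin(lπx/a) dx = 0; diagonal moments ∫x·sin²(jπx/a) dx = a²/4, ∫x²·sin²(jπx/a) dx = a³·(1/6 − 1/(4j²π²)); cross terms ∫x·sin(jπx/a)·sin(lπx/a) dx = 0 for j + l even and −4jla²/(π²(j² − l²)²) for j + l odd, ∫x²·sin(jπx/a)·sin(lπx/a) dx = (−1)^(j+l)·4jla³/(π²(j² − l²)²); higher powers the same way via product-to-sum and parts.
State is unnormalized: ∫|Ψ|² dx = 0.81682, and ∫Ψ*·x⁴·Ψ dx = 1.4636, so ⟨x⁴⟩ = 1.4636 / 0.81682.
⟨x⁴⟩ = 1.7918.

1.79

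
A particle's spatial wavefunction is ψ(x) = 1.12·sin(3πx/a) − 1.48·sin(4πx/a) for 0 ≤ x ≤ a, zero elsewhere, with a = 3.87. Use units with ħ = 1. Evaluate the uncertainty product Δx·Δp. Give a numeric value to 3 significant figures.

Δx = √(⟨x²⟩−⟨x⟩²), Δp = √(⟨p²⟩−⟨p⟩²).
On 0 ≤ x ≤ a (j ≠ l): ∫sin²(jπx/a) dx = a/2, ∫sin(jπx/a)·sin(lπx/a) dx = 0; diagonal moments ∫x·sin²(jπx/a) dx = a²/4, ∫x²·sin²(jπx/a) dx = a³·(1/6 − 1/(4j²π²)); cross terms ∫x·sin(jπx/a)·sin(lπx/a) dx = 0 for j + l even and −4jla²/(π²(j² − l²)²) for j + l odd, ∫x²·sin(jπx/a)·sin(lπx/a) dx = (−1)^(j+l)·4jla³/(π²(j² − l²)²); higher powers the same way via product-to-sum and parts. d²/dx² sin(jπx/a) = −(jπ/a)²·sin(jπx/a); on 0 ≤ x ≤ a, ∫sin²(jπx/a) dx = a/2 and ∫sin(jπx/a)·sin(lπx/a) dx = 0 for j ≠ l, so only diagonal terms survive in ∫|ψ|² and ∫ψ·ψ″; ∫ψ·ψ′ dx = [ψ²/2] between the walls = 0.
Normalization: ∫|ψ|² dx = 6.6657.
⟨x⟩ = 2.6743, ⟨x²⟩ = 7.7926 ⇒ Δx = 0.80039.
⟨p⟩ = 0.0000, ⟨p²⟩ = 8.8641 ⇒ Δp = 2.9773.
Δx·Δp = 2.3830.

2.38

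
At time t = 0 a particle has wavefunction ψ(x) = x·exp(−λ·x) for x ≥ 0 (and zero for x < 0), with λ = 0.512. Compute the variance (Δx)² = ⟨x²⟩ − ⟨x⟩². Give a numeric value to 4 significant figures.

2.861

Compute ⟨x⟩ and ⟨x²⟩ separately, then (Δx)² = ⟨x²⟩ − ⟨x⟩².
Every integrand reduces to terms xʲ·e^(−2λx) on [0, ∞); use ∫₀^∞ xʲ·e^(−2λx) dx = j!/(2λ)^(j+1).
Normalization: ∫|ψ|² dx = 1.8626.
⟨x⟩ = 2.9297 and ⟨x²⟩ = 11.444.
(Δx)² = 11.444 − (2.9297)² = 2.8610.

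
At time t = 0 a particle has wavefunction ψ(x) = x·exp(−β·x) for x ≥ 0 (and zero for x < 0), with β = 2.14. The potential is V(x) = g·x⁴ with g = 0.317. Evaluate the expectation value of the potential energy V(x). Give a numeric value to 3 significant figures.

⟨V⟩ = ∫ V(x)·|ψ|² dx / ∫|ψ|² dx.
Every integrand reduces to terms xʲ·e^(−2βx) on [0, ∞); use ∫₀^∞ xʲ·e^(−2βx) dx = j!/(2β)^(j+1).
State is unnormalized: ∫|ψ|² dx = 0.025509, and ∫ψ*·V(x)·ψ dx = 0.0086753, so ⟨V⟩ = 0.0086753 / 0.025509.
⟨V⟩ = 0.34008.

0.340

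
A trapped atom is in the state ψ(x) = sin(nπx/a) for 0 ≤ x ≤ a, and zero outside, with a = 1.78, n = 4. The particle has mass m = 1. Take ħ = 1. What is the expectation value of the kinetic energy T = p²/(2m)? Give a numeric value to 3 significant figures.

24.9

T = −(ħ²/2m) d²/dx², so ⟨T⟩ = −(ħ²/2m) ∫ ψ*·ψ'' dx / ∫|ψ|² dx; with m = 1.
d/dx sin(nπx/a) = (nπ/a)·cos(nπx/a) and d²/dx² sin(nπx/a) = −(nπ/a)²·sin(nπx/a); on 0 ≤ x ≤ a, ∫sin²(nπx/a) dx = a/2 and ∫sin(nπx/a)·cos(nπx/a) dx = 0.
State is unnormalized: ∫|ψ|² dx = 0.89000, and ∫ψ*·(−ħ²/2m · ψ'') dx = 22.179, so ⟨T⟩ = 22.179 / 0.89000.
⟨T⟩ = 24.920.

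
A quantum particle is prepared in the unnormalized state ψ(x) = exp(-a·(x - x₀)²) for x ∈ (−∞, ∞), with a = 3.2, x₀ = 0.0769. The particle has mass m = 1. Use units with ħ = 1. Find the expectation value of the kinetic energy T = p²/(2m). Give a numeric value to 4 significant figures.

1.600

T = −(ħ²/2m) d²/dx², so ⟨T⟩ = −(ħ²/2m) ∫ ψ*·ψ'' dx / ∫|ψ|² dx; with m = 1.
Gaussian moments (u = x − x₀): ∫u^(2j)·e^(−2au²) du = (2j−1)!!/(4a)^j · √(π/(2a)), odd powers integrate to 0; here √(π/(2a)) = 0.70062. Derivatives: d/dx e^(−au²) = −2au·e^(−au²), d²/dx² e^(−au²) = (4a²u² − 2a)·e^(−au²).
State is unnormalized: ∫|ψ|² dx = 0.70062, and ∫ψ*·(−ħ²/2m · ψ'') dx = 1.1210, so ⟨T⟩ = 1.1210 / 0.70062.
⟨T⟩ = 1.6000.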